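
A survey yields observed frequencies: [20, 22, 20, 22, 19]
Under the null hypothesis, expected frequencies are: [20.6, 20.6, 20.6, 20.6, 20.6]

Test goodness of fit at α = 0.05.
Chi-square goodness of fit test:
H₀: observed counts match expected distribution
H₁: observed counts differ from expected distribution
df = k - 1 = 4
χ² = Σ(O - E)²/E
   = (20 - 20.6)²/20.6 + (22 - 20.6)²/20.6 + (20 - 20.6)²/20.6 + (22 - 20.6)²/20.6 + (19 - 20.6)²/20.6
   = 0.017 + 0.095 + 0.017 + 0.095 + 0.124
   = 0.35
p-value = 0.9864

Since p-value > α = 0.05, we fail to reject H₀.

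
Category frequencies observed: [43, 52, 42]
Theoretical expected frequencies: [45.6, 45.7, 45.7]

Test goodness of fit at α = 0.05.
Chi-square goodness of fit test:
H₀: observed counts match expected distribution
H₁: observed counts differ from expected distribution
df = k - 1 = 2
χ² = Σ(O - E)²/E
   = (43 - 45.6)²/45.6 + (52 - 45.7)²/45.7 + (42 - 45.7)²/45.7
   = 0.148 + 0.868 + 0.300
   = 1.32
p-value = 0.5178

Since p-value > α = 0.05, we fail to reject H₀.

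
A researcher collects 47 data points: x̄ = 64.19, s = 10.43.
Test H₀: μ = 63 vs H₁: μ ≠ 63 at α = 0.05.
One-sample t-test:
H₀: μ = 63
H₁: μ ≠ 63
df = n - 1 = 46
t = (x̄ - μ₀) / (s/√n) = (64.19 - 63) / (10.43/√47) = 0.782
p-value = 0.4381

Since p-value > α = 0.05, we fail to reject H₀.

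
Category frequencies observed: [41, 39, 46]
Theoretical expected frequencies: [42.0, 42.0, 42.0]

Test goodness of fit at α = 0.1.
Chi-square goodness of fit test:
H₀: observed counts match expected distribution
H₁: observed counts differ from expected distribution
df = k - 1 = 2
χ² = Σ(O - E)²/E
   = (41 - 42.0)²/42.0 + (39 - 42.0)²/42.0 + (46 - 42.0)²/42.0
   = 0.024 + 0.214 + 0.381
   = 0.62
p-value = 0.7338

Since p-value > α = 0.1, we fail to reject H₀.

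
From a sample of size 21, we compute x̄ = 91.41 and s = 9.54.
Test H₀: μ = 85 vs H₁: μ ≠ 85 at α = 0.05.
One-sample t-test:
H₀: μ = 85
H₁: μ ≠ 85
df = n - 1 = 20
t = (x̄ - μ₀) / (s/√n) = (91.41 - 85) / (9.54/√21) = 3.079
p-value = 0.0059

Since p-value < α = 0.05, we reject H₀.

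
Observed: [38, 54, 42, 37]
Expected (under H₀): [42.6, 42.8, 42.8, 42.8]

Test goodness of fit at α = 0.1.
Chi-square goodness of fit test:
H₀: observed counts match expected distribution
H₁: observed counts differ from expected distribution
df = k - 1 = 3
χ² = Σ(O - E)²/E
   = (38 - 42.6)²/42.6 + (54 - 42.8)²/42.8 + (42 - 42.8)²/42.8 + (37 - 42.8)²/42.8
   = 0.497 + 2.931 + 0.015 + 0.786
   = 4.23
p-value = 0.2378

Since p-value > α = 0.1, we fail to reject H₀.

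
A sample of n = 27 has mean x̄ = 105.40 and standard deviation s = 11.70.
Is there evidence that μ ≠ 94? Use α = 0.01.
One-sample t-test:
H₀: μ = 94
H₁: μ ≠ 94
df = n - 1 = 26
t = (x̄ - μ₀) / (s/√n) = (105.40 - 94) / (11.70/√27) = 5.063
p-value < 0.0001

Since p-value < α = 0.01, we reject H₀.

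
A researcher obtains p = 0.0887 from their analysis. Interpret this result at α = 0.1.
Since p = 0.0887 < α = 0.1, reject H₀.
There is sufficient evidence to reject the null hypothesis; the result is statistically significant at the 0.1 level.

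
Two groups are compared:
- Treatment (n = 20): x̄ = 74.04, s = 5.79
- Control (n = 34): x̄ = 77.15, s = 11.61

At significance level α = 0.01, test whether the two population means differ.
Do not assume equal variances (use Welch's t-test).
Welch's two-sample t-test:
H₀: μ₁ = μ₂
H₁: μ₁ ≠ μ₂
s₁²/n₁ = 5.79²/20 = 1.6762,  s₂²/n₂ = 11.61²/34 = 3.9645
SE = √(s₁²/n₁ + s₂²/n₂) = √(1.6762 + 3.9645) = 2.3750
df (Welch-Satterthwaite) = (s₁²/n₁ + s₂²/n₂)² / [(s₁²/n₁)²/(n₁-1) + (s₂²/n₂)²/(n₂-1)] ≈ 50.98
t = (x̄₁ - x̄₂) / SE = (74.04 - 77.15) / 2.3750 = -3.11 / 2.3750 = -1.309
p-value = 0.1962

Since p-value > α = 0.01, we fail to reject H₀.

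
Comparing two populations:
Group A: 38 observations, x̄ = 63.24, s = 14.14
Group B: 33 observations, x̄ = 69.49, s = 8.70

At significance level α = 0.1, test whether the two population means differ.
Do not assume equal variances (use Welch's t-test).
Welch's two-sample t-test:
H₀: μ₁ = μ₂
H₁: μ₁ ≠ μ₂
s₁²/n₁ = 14.14²/38 = 5.2616,  s₂²/n₂ = 8.70²/33 = 2.2936
SE = √(s₁²/n₁ + s₂²/n₂) = √(5.2616 + 2.2936) = 2.7487
df (Welch-Satterthwaite) = (s₁²/n₁ + s₂²/n₂)² / [(s₁²/n₁)²/(n₁-1) + (s₂²/n₂)²/(n₂-1)] ≈ 62.55
t = (x̄₁ - x̄₂) / SE = (63.24 - 69.49) / 2.7487 = -6.25 / 2.7487 = -2.274
p-value = 0.0264

Since p-value < α = 0.1, we reject H₀.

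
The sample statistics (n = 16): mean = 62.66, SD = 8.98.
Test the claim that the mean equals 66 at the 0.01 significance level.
One-sample t-test:
H₀: μ = 66
H₁: μ ≠ 66
df = n - 1 = 15
t = (x̄ - μ₀) / (s/√n) = (62.66 - 66) / (8.98/√16) = -1.488
p-value = 0.1575

Since p-value > α = 0.01, we fail to reject H₀.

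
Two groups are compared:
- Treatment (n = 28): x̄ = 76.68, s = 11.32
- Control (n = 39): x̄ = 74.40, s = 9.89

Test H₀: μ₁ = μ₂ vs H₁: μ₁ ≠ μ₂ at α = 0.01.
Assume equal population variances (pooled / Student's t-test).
Student's two-sample t-test (equal variances):
H₀: μ₁ = μ₂
H₁: μ₁ ≠ μ₂
df = n₁ + n₂ - 2 = 65
Pooled variance s_p² = [(n₁-1)s₁² + (n₂-1)s₂²] / (n₁ + n₂ - 2) = [(27)(11.32²) + (38)(9.89²)] / 65 = 110.4108
SE = √(s_p²(1/n₁ + 1/n₂)) = √(110.4108 × (1/28 + 1/39)) = 2.6027
t = (x̄₁ - x̄₂) / SE = (76.68 - 74.40) / 2.6027 = 2.28 / 2.6027 = 0.876
p-value = 0.3843

Since p-value > α = 0.01, we fail to reject H₀.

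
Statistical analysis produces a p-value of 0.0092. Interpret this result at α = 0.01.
Since p = 0.0092 < α = 0.01, reject H₀.
There is sufficient evidence to reject the null hypothesis; the result is statistically significant at the 0.01 level.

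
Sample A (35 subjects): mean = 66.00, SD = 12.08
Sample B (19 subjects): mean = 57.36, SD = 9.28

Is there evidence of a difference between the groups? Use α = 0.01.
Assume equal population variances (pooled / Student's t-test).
Student's two-sample t-test (equal variances):
H₀: μ₁ = μ₂
H₁: μ₁ ≠ μ₂
df = n₁ + n₂ - 2 = 52
Pooled variance s_p² = [(n₁-1)s₁² + (n₂-1)s₂²] / (n₁ + n₂ - 2) = [(34)(12.08²) + (18)(9.28²)] / 52 = 125.2236
SE = √(s_p²(1/n₁ + 1/n₂)) = √(125.2236 × (1/35 + 1/19)) = 3.1888
t = (x̄₁ - x̄₂) / SE = (66.00 - 57.36) / 3.1888 = 8.64 / 3.1888 = 2.709
p-value = 0.0091

Since p-value < α = 0.01, we reject H₀.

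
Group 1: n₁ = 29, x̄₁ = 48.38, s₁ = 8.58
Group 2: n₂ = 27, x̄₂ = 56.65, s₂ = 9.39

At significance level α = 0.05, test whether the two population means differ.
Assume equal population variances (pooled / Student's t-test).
Student's two-sample t-test (equal variances):
H₀: μ₁ = μ₂
H₁: μ₁ ≠ μ₂
df = n₁ + n₂ - 2 = 54
Pooled variance s_p² = [(n₁-1)s₁² + (n₂-1)s₂²] / (n₁ + n₂ - 2) = [(28)(8.58²) + (26)(9.39²)] / 54 = 80.6247
SE = √(s_p²(1/n₁ + 1/n₂)) = √(80.6247 × (1/29 + 1/27)) = 2.4013
t = (x̄₁ - x̄₂) / SE = (48.38 - 56.65) / 2.4013 = -8.27 / 2.4013 = -3.444
p-value = 0.0011

Since p-value < α = 0.05, we reject H₀.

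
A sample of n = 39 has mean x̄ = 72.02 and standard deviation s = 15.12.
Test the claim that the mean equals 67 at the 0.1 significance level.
One-sample t-test:
H₀: μ = 67
H₁: μ ≠ 67
df = n - 1 = 38
t = (x̄ - μ₀) / (s/√n) = (72.02 - 67) / (15.12/√39) = 2.073
p-value = 0.0450

Since p-value < α = 0.1, we reject H₀.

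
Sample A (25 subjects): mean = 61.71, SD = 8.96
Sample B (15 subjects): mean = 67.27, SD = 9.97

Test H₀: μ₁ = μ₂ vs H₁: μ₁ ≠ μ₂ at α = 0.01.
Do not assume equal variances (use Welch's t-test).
Welch's two-sample t-test:
H₀: μ₁ = μ₂
H₁: μ₁ ≠ μ₂
s₁²/n₁ = 8.96²/25 = 3.2113,  s₂²/n₂ = 9.97²/15 = 6.6267
SE = √(s₁²/n₁ + s₂²/n₂) = √(3.2113 + 6.6267) = 3.1366
df (Welch-Satterthwaite) = (s₁²/n₁ + s₂²/n₂)² / [(s₁²/n₁)²/(n₁-1) + (s₂²/n₂)²/(n₂-1)] ≈ 27.14
t = (x̄₁ - x̄₂) / SE = (61.71 - 67.27) / 3.1366 = -5.56 / 3.1366 = -1.773
p-value = 0.0875

Since p-value > α = 0.01, we fail to reject H₀.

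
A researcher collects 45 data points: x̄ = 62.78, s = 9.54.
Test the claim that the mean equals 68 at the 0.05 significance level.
One-sample t-test:
H₀: μ = 68
H₁: μ ≠ 68
df = n - 1 = 44
t = (x̄ - μ₀) / (s/√n) = (62.78 - 68) / (9.54/√45) = -3.671
p-value = 0.0007

Since p-value < α = 0.05, we reject H₀.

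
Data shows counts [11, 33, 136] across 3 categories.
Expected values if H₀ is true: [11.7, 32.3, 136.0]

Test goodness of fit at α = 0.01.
Chi-square goodness of fit test:
H₀: observed counts match expected distribution
H₁: observed counts differ from expected distribution
df = k - 1 = 2
χ² = Σ(O - E)²/E
   = (11 - 11.7)²/11.7 + (33 - 32.3)²/32.3 + (136 - 136.0)²/136.0
   = 0.042 + 0.015 + 0.000
   = 0.06
p-value = 0.9719

Since p-value > α = 0.01, we fail to reject H₀.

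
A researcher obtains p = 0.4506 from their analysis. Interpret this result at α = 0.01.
Since p = 0.4506 > α = 0.01, fail to reject H₀.
There is insufficient evidence to reject the null hypothesis; the result is not statistically significant at the 0.01 level.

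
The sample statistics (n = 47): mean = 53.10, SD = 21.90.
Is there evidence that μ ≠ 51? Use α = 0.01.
One-sample t-test:
H₀: μ = 51
H₁: μ ≠ 51
df = n - 1 = 46
t = (x̄ - μ₀) / (s/√n) = (53.10 - 51) / (21.90/√47) = 0.657
p-value = 0.5142

Since p-value > α = 0.01, we fail to reject H₀.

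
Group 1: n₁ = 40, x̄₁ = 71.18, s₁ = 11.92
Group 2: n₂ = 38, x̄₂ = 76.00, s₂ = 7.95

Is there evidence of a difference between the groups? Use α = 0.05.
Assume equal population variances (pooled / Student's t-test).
Student's two-sample t-test (equal variances):
H₀: μ₁ = μ₂
H₁: μ₁ ≠ μ₂
df = n₁ + n₂ - 2 = 76
Pooled variance s_p² = [(n₁-1)s₁² + (n₂-1)s₂²] / (n₁ + n₂ - 2) = [(39)(11.92²) + (37)(7.95²)] / 76 = 103.6824
SE = √(s_p²(1/n₁ + 1/n₂)) = √(103.6824 × (1/40 + 1/38)) = 2.3066
t = (x̄₁ - x̄₂) / SE = (71.18 - 76.00) / 2.3066 = -4.82 / 2.3066 = -2.090
p-value = 0.0400

Since p-value < α = 0.05, we reject H₀.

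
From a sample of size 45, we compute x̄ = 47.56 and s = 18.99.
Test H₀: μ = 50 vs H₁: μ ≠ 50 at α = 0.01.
One-sample t-test:
H₀: μ = 50
H₁: μ ≠ 50
df = n - 1 = 44
t = (x̄ - μ₀) / (s/√n) = (47.56 - 50) / (18.99/√45) = -0.862
p-value = 0.3934

Since p-value > α = 0.01, we fail to reject H₀.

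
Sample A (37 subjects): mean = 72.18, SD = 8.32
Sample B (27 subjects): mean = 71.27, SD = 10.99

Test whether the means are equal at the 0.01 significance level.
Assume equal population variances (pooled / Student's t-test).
Student's two-sample t-test (equal variances):
H₀: μ₁ = μ₂
H₁: μ₁ ≠ μ₂
df = n₁ + n₂ - 2 = 62
Pooled variance s_p² = [(n₁-1)s₁² + (n₂-1)s₂²] / (n₁ + n₂ - 2) = [(36)(8.32²) + (26)(10.99²)] / 62 = 90.8434
SE = √(s_p²(1/n₁ + 1/n₂)) = √(90.8434 × (1/37 + 1/27)) = 2.4124
t = (x̄₁ - x̄₂) / SE = (72.18 - 71.27) / 2.4124 = 0.91 / 2.4124 = 0.377
p-value = 0.7073

Since p-value > α = 0.01, we fail to reject H₀.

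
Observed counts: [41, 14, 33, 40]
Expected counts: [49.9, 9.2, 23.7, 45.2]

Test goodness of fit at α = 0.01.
Chi-square goodness of fit test:
H₀: observed counts match expected distribution
H₁: observed counts differ from expected distribution
df = k - 1 = 3
χ² = Σ(O - E)²/E
   = (41 - 49.9)²/49.9 + (14 - 9.2)²/9.2 + (33 - 23.7)²/23.7 + (40 - 45.2)²/45.2
   = 1.587 + 2.504 + 3.649 + 0.598
   = 8.34
p-value = 0.0395

Since p-value > α = 0.01, we fail to reject H₀.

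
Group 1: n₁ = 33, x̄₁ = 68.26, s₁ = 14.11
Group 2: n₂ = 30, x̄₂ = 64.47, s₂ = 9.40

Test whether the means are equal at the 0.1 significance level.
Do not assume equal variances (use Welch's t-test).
Welch's two-sample t-test:
H₀: μ₁ = μ₂
H₁: μ₁ ≠ μ₂
s₁²/n₁ = 14.11²/33 = 6.0331,  s₂²/n₂ = 9.40²/30 = 2.9453
SE = √(s₁²/n₁ + s₂²/n₂) = √(6.0331 + 2.9453) = 2.9964
df (Welch-Satterthwaite) = (s₁²/n₁ + s₂²/n₂)² / [(s₁²/n₁)²/(n₁-1) + (s₂²/n₂)²/(n₂-1)] ≈ 56.11
t = (x̄₁ - x̄₂) / SE = (68.26 - 64.47) / 2.9964 = 3.79 / 2.9964 = 1.265
p-value = 0.2112

Since p-value > α = 0.1, we fail to reject H₀.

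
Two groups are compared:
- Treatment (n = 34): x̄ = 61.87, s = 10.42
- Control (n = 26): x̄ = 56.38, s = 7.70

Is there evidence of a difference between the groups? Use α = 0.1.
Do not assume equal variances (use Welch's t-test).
Welch's two-sample t-test:
H₀: μ₁ = μ₂
H₁: μ₁ ≠ μ₂
s₁²/n₁ = 10.42²/34 = 3.1934,  s₂²/n₂ = 7.70²/26 = 2.2804
SE = √(s₁²/n₁ + s₂²/n₂) = √(3.1934 + 2.2804) = 2.3396
df (Welch-Satterthwaite) = (s₁²/n₁ + s₂²/n₂)² / [(s₁²/n₁)²/(n₁-1) + (s₂²/n₂)²/(n₂-1)] ≈ 57.95
t = (x̄₁ - x̄₂) / SE = (61.87 - 56.38) / 2.3396 = 5.49 / 2.3396 = 2.347
p-value = 0.0224

Since p-value < α = 0.1, we reject H₀.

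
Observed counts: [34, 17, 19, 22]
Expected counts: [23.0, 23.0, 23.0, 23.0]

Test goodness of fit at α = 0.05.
Chi-square goodness of fit test:
H₀: observed counts match expected distribution
H₁: observed counts differ from expected distribution
df = k - 1 = 3
χ² = Σ(O - E)²/E
   = (34 - 23.0)²/23.0 + (17 - 23.0)²/23.0 + (19 - 23.0)²/23.0 + (22 - 23.0)²/23.0
   = 5.261 + 1.565 + 0.696 + 0.043
   = 7.57
p-value = 0.0559

Since p-value > α = 0.05, we fail to reject H₀.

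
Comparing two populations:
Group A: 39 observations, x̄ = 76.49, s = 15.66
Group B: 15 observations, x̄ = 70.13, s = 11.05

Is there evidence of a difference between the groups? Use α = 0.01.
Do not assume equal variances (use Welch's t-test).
Welch's two-sample t-test:
H₀: μ₁ = μ₂
H₁: μ₁ ≠ μ₂
s₁²/n₁ = 15.66²/39 = 6.2881,  s₂²/n₂ = 11.05²/15 = 8.1402
SE = √(s₁²/n₁ + s₂²/n₂) = √(6.2881 + 8.1402) = 3.7985
df (Welch-Satterthwaite) = (s₁²/n₁ + s₂²/n₂)² / [(s₁²/n₁)²/(n₁-1) + (s₂²/n₂)²/(n₂-1)] ≈ 36.06
t = (x̄₁ - x̄₂) / SE = (76.49 - 70.13) / 3.7985 = 6.36 / 3.7985 = 1.674
p-value = 0.1027

Since p-value > α = 0.01, we fail to reject H₀.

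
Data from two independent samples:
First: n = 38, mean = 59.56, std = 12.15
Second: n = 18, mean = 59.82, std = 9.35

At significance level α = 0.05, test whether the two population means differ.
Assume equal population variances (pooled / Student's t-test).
Student's two-sample t-test (equal variances):
H₀: μ₁ = μ₂
H₁: μ₁ ≠ μ₂
df = n₁ + n₂ - 2 = 54
Pooled variance s_p² = [(n₁-1)s₁² + (n₂-1)s₂²] / (n₁ + n₂ - 2) = [(37)(12.15²) + (17)(9.35²)] / 54 = 128.6706
SE = √(s_p²(1/n₁ + 1/n₂)) = √(128.6706 × (1/38 + 1/18)) = 3.2457
t = (x̄₁ - x̄₂) / SE = (59.56 - 59.82) / 3.2457 = -0.26 / 3.2457 = -0.080
p-value = 0.9364

Since p-value > α = 0.05, we fail to reject H₀.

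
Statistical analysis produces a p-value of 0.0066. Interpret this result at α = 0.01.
Since p = 0.0066 < α = 0.01, reject H₀.
There is sufficient evidence to reject the null hypothesis; the result is statistically significant at the 0.01 level.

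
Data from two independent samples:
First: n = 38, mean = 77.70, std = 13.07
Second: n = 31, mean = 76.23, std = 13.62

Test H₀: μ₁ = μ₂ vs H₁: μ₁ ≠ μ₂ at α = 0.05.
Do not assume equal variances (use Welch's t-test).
Welch's two-sample t-test:
H₀: μ₁ = μ₂
H₁: μ₁ ≠ μ₂
s₁²/n₁ = 13.07²/38 = 4.4954,  s₂²/n₂ = 13.62²/31 = 5.9840
SE = √(s₁²/n₁ + s₂²/n₂) = √(4.4954 + 5.9840) = 3.2372
df (Welch-Satterthwaite) = (s₁²/n₁ + s₂²/n₂)² / [(s₁²/n₁)²/(n₁-1) + (s₂²/n₂)²/(n₂-1)] ≈ 63.12
t = (x̄₁ - x̄₂) / SE = (77.70 - 76.23) / 3.2372 = 1.47 / 3.2372 = 0.454
p-value = 0.6513

Since p-value > α = 0.05, we fail to reject H₀.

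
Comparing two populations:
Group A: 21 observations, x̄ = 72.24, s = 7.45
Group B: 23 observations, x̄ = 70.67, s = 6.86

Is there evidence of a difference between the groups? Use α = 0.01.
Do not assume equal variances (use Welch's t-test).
Welch's two-sample t-test:
H₀: μ₁ = μ₂
H₁: μ₁ ≠ μ₂
s₁²/n₁ = 7.45²/21 = 2.6430,  s₂²/n₂ = 6.86²/23 = 2.0461
SE = √(s₁²/n₁ + s₂²/n₂) = √(2.6430 + 2.0461) = 2.1654
df (Welch-Satterthwaite) = (s₁²/n₁ + s₂²/n₂)² / [(s₁²/n₁)²/(n₁-1) + (s₂²/n₂)²/(n₂-1)] ≈ 40.75
t = (x̄₁ - x̄₂) / SE = (72.24 - 70.67) / 2.1654 = 1.57 / 2.1654 = 0.725
p-value = 0.4726

Since p-value > α = 0.01, we fail to reject H₀.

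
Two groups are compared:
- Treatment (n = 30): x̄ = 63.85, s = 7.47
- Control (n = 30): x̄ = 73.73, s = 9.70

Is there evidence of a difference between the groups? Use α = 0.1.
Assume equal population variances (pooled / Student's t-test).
Student's two-sample t-test (equal variances):
H₀: μ₁ = μ₂
H₁: μ₁ ≠ μ₂
df = n₁ + n₂ - 2 = 58
Pooled variance s_p² = [(n₁-1)s₁² + (n₂-1)s₂²] / (n₁ + n₂ - 2) = [(29)(7.47²) + (29)(9.70²)] / 58 = 74.9454
SE = √(s_p²(1/n₁ + 1/n₂)) = √(74.9454 × (1/30 + 1/30)) = 2.2353
t = (x̄₁ - x̄₂) / SE = (63.85 - 73.73) / 2.2353 = -9.88 / 2.2353 = -4.420
p-value < 0.0001

Since p-value < α = 0.1, we reject H₀.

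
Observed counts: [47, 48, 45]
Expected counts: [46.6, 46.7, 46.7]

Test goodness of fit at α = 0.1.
Chi-square goodness of fit test:
H₀: observed counts match expected distribution
H₁: observed counts differ from expected distribution
df = k - 1 = 2
χ² = Σ(O - E)²/E
   = (47 - 46.6)²/46.6 + (48 - 46.7)²/46.7 + (45 - 46.7)²/46.7
   = 0.003 + 0.036 + 0.062
   = 0.10
p-value = 0.9505

Since p-value > α = 0.1, we fail to reject H₀.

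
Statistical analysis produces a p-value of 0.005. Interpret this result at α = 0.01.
Since p = 0.005 < α = 0.01, reject H₀.
There is sufficient evidence to reject the null hypothesis; the result is statistically significant at the 0.01 level.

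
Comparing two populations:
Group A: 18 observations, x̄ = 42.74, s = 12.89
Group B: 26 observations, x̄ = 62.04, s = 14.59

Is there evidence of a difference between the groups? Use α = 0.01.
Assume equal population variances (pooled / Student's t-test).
Student's two-sample t-test (equal variances):
H₀: μ₁ = μ₂
H₁: μ₁ ≠ μ₂
df = n₁ + n₂ - 2 = 42
Pooled variance s_p² = [(n₁-1)s₁² + (n₂-1)s₂²] / (n₁ + n₂ - 2) = [(17)(12.89²) + (25)(14.59²)] / 42 = 193.9592
SE = √(s_p²(1/n₁ + 1/n₂)) = √(193.9592 × (1/18 + 1/26)) = 4.2703
t = (x̄₁ - x̄₂) / SE = (42.74 - 62.04) / 4.2703 = -19.30 / 4.2703 = -4.520
p-value < 0.0001

Since p-value < α = 0.01, we reject H₀.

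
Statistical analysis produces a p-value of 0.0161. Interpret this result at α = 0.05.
Since p = 0.0161 < α = 0.05, reject H₀.
There is sufficient evidence to reject the null hypothesis; the result is statistically significant at the 0.05 level.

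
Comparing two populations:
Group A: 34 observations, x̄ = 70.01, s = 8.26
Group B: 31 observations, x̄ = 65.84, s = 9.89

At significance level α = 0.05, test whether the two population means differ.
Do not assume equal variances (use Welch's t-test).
Welch's two-sample t-test:
H₀: μ₁ = μ₂
H₁: μ₁ ≠ μ₂
s₁²/n₁ = 8.26²/34 = 2.0067,  s₂²/n₂ = 9.89²/31 = 3.1552
SE = √(s₁²/n₁ + s₂²/n₂) = √(2.0067 + 3.1552) = 2.2720
df (Welch-Satterthwaite) = (s₁²/n₁ + s₂²/n₂)² / [(s₁²/n₁)²/(n₁-1) + (s₂²/n₂)²/(n₂-1)] ≈ 58.71
t = (x̄₁ - x̄₂) / SE = (70.01 - 65.84) / 2.2720 = 4.17 / 2.2720 = 1.835
p-value = 0.0715

Since p-value > α = 0.05, we fail to reject H₀.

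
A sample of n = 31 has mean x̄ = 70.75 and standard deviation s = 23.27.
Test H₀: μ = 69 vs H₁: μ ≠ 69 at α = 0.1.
One-sample t-test:
H₀: μ = 69
H₁: μ ≠ 69
df = n - 1 = 30
t = (x̄ - μ₀) / (s/√n) = (70.75 - 69) / (23.27/√31) = 0.419
p-value = 0.6784

Since p-value > α = 0.1, we fail to reject H₀.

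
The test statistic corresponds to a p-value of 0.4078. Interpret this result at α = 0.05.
Since p = 0.4078 > α = 0.05, fail to reject H₀.
There is insufficient evidence to reject the null hypothesis; the result is not statistically significant at the 0.05 level.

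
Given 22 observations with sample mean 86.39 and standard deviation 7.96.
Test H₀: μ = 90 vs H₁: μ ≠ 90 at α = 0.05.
One-sample t-test:
H₀: μ = 90
H₁: μ ≠ 90
df = n - 1 = 21
t = (x̄ - μ₀) / (s/√n) = (86.39 - 90) / (7.96/√22) = -2.127
p-value = 0.0454

Since p-value < α = 0.05, we reject H₀.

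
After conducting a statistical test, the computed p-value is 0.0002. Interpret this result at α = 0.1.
Since p = 0.0002 < α = 0.1, reject H₀.
There is sufficient evidence to reject the null hypothesis; the result is statistically significant at the 0.1 level.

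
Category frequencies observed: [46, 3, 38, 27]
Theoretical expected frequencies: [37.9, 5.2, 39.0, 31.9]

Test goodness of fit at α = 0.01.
Chi-square goodness of fit test:
H₀: observed counts match expected distribution
H₁: observed counts differ from expected distribution
df = k - 1 = 3
χ² = Σ(O - E)²/E
   = (46 - 37.9)²/37.9 + (3 - 5.2)²/5.2 + (38 - 39.0)²/39.0 + (27 - 31.9)²/31.9
   = 1.731 + 0.931 + 0.026 + 0.753
   = 3.44
p-value = 0.3286

Since p-value > α = 0.01, we fail to reject H₀.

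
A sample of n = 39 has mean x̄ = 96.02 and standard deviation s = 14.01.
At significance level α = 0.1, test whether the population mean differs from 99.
One-sample t-test:
H₀: μ = 99
H₁: μ ≠ 99
df = n - 1 = 38
t = (x̄ - μ₀) / (s/√n) = (96.02 - 99) / (14.01/√39) = -1.328
p-value = 0.1920

Since p-value > α = 0.1, we fail to reject H₀.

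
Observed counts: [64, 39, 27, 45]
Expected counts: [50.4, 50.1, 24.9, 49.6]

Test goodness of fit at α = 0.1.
Chi-square goodness of fit test:
H₀: observed counts match expected distribution
H₁: observed counts differ from expected distribution
df = k - 1 = 3
χ² = Σ(O - E)²/E
   = (64 - 50.4)²/50.4 + (39 - 50.1)²/50.1 + (27 - 24.9)²/24.9 + (45 - 49.6)²/49.6
   = 3.670 + 2.459 + 0.177 + 0.427
   = 6.73
p-value = 0.0809

Since p-value < α = 0.1, we reject H₀.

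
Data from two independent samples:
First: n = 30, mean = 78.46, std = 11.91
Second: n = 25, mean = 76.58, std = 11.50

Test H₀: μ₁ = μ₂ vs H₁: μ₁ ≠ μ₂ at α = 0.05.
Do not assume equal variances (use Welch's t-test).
Welch's two-sample t-test:
H₀: μ₁ = μ₂
H₁: μ₁ ≠ μ₂
s₁²/n₁ = 11.91²/30 = 4.7283,  s₂²/n₂ = 11.50²/25 = 5.2900
SE = √(s₁²/n₁ + s₂²/n₂) = √(4.7283 + 5.2900) = 3.1652
df (Welch-Satterthwaite) = (s₁²/n₁ + s₂²/n₂)² / [(s₁²/n₁)²/(n₁-1) + (s₂²/n₂)²/(n₂-1)] ≈ 51.82
t = (x̄₁ - x̄₂) / SE = (78.46 - 76.58) / 3.1652 = 1.88 / 3.1652 = 0.594
p-value = 0.5551

Since p-value > α = 0.05, we fail to reject H₀.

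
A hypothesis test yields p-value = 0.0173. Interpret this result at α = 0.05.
Since p = 0.0173 < α = 0.05, reject H₀.
There is sufficient evidence to reject the null hypothesis; the result is statistically significant at the 0.05 level.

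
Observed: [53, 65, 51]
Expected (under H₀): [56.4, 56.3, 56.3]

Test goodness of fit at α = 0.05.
Chi-square goodness of fit test:
H₀: observed counts match expected distribution
H₁: observed counts differ from expected distribution
df = k - 1 = 2
χ² = Σ(O - E)²/E
   = (53 - 56.4)²/56.4 + (65 - 56.3)²/56.3 + (51 - 56.3)²/56.3
   = 0.205 + 1.344 + 0.499
   = 2.05
p-value = 0.3591

Since p-value > α = 0.05, we fail to reject H₀.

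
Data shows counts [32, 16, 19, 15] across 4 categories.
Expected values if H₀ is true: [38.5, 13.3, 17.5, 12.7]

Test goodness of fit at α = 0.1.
Chi-square goodness of fit test:
H₀: observed counts match expected distribution
H₁: observed counts differ from expected distribution
df = k - 1 = 3
χ² = Σ(O - E)²/E
   = (32 - 38.5)²/38.5 + (16 - 13.3)²/13.3 + (19 - 17.5)²/17.5 + (15 - 12.7)²/12.7
   = 1.097 + 0.548 + 0.129 + 0.417
   = 2.19
p-value = 0.5338

Since p-value > α = 0.1, we fail to reject H₀.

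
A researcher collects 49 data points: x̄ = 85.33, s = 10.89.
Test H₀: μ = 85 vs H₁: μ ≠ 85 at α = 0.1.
One-sample t-test:
H₀: μ = 85
H₁: μ ≠ 85
df = n - 1 = 48
t = (x̄ - μ₀) / (s/√n) = (85.33 - 85) / (10.89/√49) = 0.212
p-value = 0.8329

Since p-value > α = 0.1, we fail to reject H₀.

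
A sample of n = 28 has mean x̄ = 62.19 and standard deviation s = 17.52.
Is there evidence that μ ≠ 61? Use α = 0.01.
One-sample t-test:
H₀: μ = 61
H₁: μ ≠ 61
df = n - 1 = 27
t = (x̄ - μ₀) / (s/√n) = (62.19 - 61) / (17.52/√28) = 0.359
p-value = 0.7221

Since p-value > α = 0.01, we fail to reject H₀.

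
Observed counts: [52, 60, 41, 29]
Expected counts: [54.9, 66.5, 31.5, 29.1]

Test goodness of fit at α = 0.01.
Chi-square goodness of fit test:
H₀: observed counts match expected distribution
H₁: observed counts differ from expected distribution
df = k - 1 = 3
χ² = Σ(O - E)²/E
   = (52 - 54.9)²/54.9 + (60 - 66.5)²/66.5 + (41 - 31.5)²/31.5 + (29 - 29.1)²/29.1
   = 0.153 + 0.635 + 2.865 + 0.000
   = 3.65
p-value = 0.3013

Since p-value > α = 0.01, we fail to reject H₀.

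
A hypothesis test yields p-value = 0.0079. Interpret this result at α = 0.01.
Since p = 0.0079 < α = 0.01, reject H₀.
There is sufficient evidence to reject the null hypothesis; the result is statistically significant at the 0.01 level.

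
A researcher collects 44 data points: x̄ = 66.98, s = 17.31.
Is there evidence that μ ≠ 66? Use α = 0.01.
One-sample t-test:
H₀: μ = 66
H₁: μ ≠ 66
df = n - 1 = 43
t = (x̄ - μ₀) / (s/√n) = (66.98 - 66) / (17.31/√44) = 0.376
p-value = 0.7091

Since p-value > α = 0.01, we fail to reject H₀.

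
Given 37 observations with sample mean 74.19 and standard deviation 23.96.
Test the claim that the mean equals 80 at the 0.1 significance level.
One-sample t-test:
H₀: μ = 80
H₁: μ ≠ 80
df = n - 1 = 36
t = (x̄ - μ₀) / (s/√n) = (74.19 - 80) / (23.96/√37) = -1.475
p-value = 0.1489

Since p-value > α = 0.1, we fail to reject H₀.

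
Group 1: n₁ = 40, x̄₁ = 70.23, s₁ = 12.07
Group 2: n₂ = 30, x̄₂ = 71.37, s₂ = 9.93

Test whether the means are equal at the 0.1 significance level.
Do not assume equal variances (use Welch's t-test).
Welch's two-sample t-test:
H₀: μ₁ = μ₂
H₁: μ₁ ≠ μ₂
s₁²/n₁ = 12.07²/40 = 3.6421,  s₂²/n₂ = 9.93²/30 = 3.2868
SE = √(s₁²/n₁ + s₂²/n₂) = √(3.6421 + 3.2868) = 2.6323
df (Welch-Satterthwaite) = (s₁²/n₁ + s₂²/n₂)² / [(s₁²/n₁)²/(n₁-1) + (s₂²/n₂)²/(n₂-1)] ≈ 67.37
t = (x̄₁ - x̄₂) / SE = (70.23 - 71.37) / 2.6323 = -1.14 / 2.6323 = -0.433
p-value = 0.6663

Since p-value > α = 0.1, we fail to reject H₀.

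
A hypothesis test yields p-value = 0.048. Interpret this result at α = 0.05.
Since p = 0.048 < α = 0.05, reject H₀.
There is sufficient evidence to reject the null hypothesis; the result is statistically significant at the 0.05 level.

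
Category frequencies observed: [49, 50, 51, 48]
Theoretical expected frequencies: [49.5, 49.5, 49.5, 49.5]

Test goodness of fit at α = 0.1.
Chi-square goodness of fit test:
H₀: observed counts match expected distribution
H₁: observed counts differ from expected distribution
df = k - 1 = 3
χ² = Σ(O - E)²/E
   = (49 - 49.5)²/49.5 + (50 - 49.5)²/49.5 + (51 - 49.5)²/49.5 + (48 - 49.5)²/49.5
   = 0.005 + 0.005 + 0.045 + 0.045
   = 0.10
p-value = 0.9917

Since p-value > α = 0.1, we fail to reject H₀.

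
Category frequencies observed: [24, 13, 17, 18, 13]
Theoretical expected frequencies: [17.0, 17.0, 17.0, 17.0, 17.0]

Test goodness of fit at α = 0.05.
Chi-square goodness of fit test:
H₀: observed counts match expected distribution
H₁: observed counts differ from expected distribution
df = k - 1 = 4
χ² = Σ(O - E)²/E
   = (24 - 17.0)²/17.0 + (13 - 17.0)²/17.0 + (17 - 17.0)²/17.0 + (18 - 17.0)²/17.0 + (13 - 17.0)²/17.0
   = 2.882 + 0.941 + 0.000 + 0.059 + 0.941
   = 4.82
p-value = 0.3059

Since p-value > α = 0.05, we fail to reject H₀.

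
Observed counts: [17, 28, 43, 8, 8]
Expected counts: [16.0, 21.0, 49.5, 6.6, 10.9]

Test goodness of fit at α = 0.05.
Chi-square goodness of fit test:
H₀: observed counts match expected distribution
H₁: observed counts differ from expected distribution
df = k - 1 = 4
χ² = Σ(O - E)²/E
   = (17 - 16.0)²/16.0 + (28 - 21.0)²/21.0 + (43 - 49.5)²/49.5 + (8 - 6.6)²/6.6 + (8 - 10.9)²/10.9
   = 0.062 + 2.333 + 0.854 + 0.297 + 0.772
   = 4.32
p-value = 0.3647

Since p-value > α = 0.05, we fail to reject H₀.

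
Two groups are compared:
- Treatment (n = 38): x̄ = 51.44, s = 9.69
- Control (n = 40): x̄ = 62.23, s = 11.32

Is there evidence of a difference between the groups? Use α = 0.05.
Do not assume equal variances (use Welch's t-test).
Welch's two-sample t-test:
H₀: μ₁ = μ₂
H₁: μ₁ ≠ μ₂
s₁²/n₁ = 9.69²/38 = 2.4709,  s₂²/n₂ = 11.32²/40 = 3.2036
SE = √(s₁²/n₁ + s₂²/n₂) = √(2.4709 + 3.2036) = 2.3821
df (Welch-Satterthwaite) = (s₁²/n₁ + s₂²/n₂)² / [(s₁²/n₁)²/(n₁-1) + (s₂²/n₂)²/(n₂-1)] ≈ 75.20
t = (x̄₁ - x̄₂) / SE = (51.44 - 62.23) / 2.3821 = -10.79 / 2.3821 = -4.530
p-value < 0.0001

Since p-value < α = 0.05, we reject H₀.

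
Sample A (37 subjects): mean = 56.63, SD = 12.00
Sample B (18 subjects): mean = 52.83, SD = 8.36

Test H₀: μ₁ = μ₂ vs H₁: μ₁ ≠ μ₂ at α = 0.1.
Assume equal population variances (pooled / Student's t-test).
Student's two-sample t-test (equal variances):
H₀: μ₁ = μ₂
H₁: μ₁ ≠ μ₂
df = n₁ + n₂ - 2 = 53
Pooled variance s_p² = [(n₁-1)s₁² + (n₂-1)s₂²] / (n₁ + n₂ - 2) = [(36)(12.00²) + (17)(8.36²)] / 53 = 120.2287
SE = √(s_p²(1/n₁ + 1/n₂)) = √(120.2287 × (1/37 + 1/18)) = 3.1510
t = (x̄₁ - x̄₂) / SE = (56.63 - 52.83) / 3.1510 = 3.80 / 3.1510 = 1.206
p-value = 0.2332

Since p-value > α = 0.1, we fail to reject H₀.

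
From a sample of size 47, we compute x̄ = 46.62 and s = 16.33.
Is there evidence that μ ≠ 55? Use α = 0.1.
One-sample t-test:
H₀: μ = 55
H₁: μ ≠ 55
df = n - 1 = 46
t = (x̄ - μ₀) / (s/√n) = (46.62 - 55) / (16.33/√47) = -3.518
p-value = 0.0010

Since p-value < α = 0.1, we reject H₀.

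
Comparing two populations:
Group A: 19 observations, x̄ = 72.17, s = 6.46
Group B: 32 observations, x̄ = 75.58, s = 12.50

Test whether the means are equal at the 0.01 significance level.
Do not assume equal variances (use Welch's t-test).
Welch's two-sample t-test:
H₀: μ₁ = μ₂
H₁: μ₁ ≠ μ₂
s₁²/n₁ = 6.46²/19 = 2.1964,  s₂²/n₂ = 12.50²/32 = 4.8828
SE = √(s₁²/n₁ + s₂²/n₂) = √(2.1964 + 4.8828) = 2.6607
df (Welch-Satterthwaite) = (s₁²/n₁ + s₂²/n₂)² / [(s₁²/n₁)²/(n₁-1) + (s₂²/n₂)²/(n₂-1)] ≈ 48.32
t = (x̄₁ - x̄₂) / SE = (72.17 - 75.58) / 2.6607 = -3.41 / 2.6607 = -1.282
p-value = 0.2061

Since p-value > α = 0.01, we fail to reject H₀.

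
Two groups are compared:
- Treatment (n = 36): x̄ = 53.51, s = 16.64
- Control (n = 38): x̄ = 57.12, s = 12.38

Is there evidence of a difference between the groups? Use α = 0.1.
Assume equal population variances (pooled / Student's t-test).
Student's two-sample t-test (equal variances):
H₀: μ₁ = μ₂
H₁: μ₁ ≠ μ₂
df = n₁ + n₂ - 2 = 72
Pooled variance s_p² = [(n₁-1)s₁² + (n₂-1)s₂²] / (n₁ + n₂ - 2) = [(35)(16.64²) + (37)(12.38²)] / 72 = 213.3600
SE = √(s_p²(1/n₁ + 1/n₂)) = √(213.3600 × (1/36 + 1/38)) = 3.3973
t = (x̄₁ - x̄₂) / SE = (53.51 - 57.12) / 3.3973 = -3.61 / 3.3973 = -1.063
p-value = 0.2915

Since p-value > α = 0.1, we fail to reject H₀.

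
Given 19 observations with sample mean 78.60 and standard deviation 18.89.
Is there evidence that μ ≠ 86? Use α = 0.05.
One-sample t-test:
H₀: μ = 86
H₁: μ ≠ 86
df = n - 1 = 18
t = (x̄ - μ₀) / (s/√n) = (78.60 - 86) / (18.89/√19) = -1.708
p-value = 0.1049

Since p-value > α = 0.05, we fail to reject H₀.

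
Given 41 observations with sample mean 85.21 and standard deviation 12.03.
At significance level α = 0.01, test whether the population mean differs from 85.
One-sample t-test:
H₀: μ = 85
H₁: μ ≠ 85
df = n - 1 = 40
t = (x̄ - μ₀) / (s/√n) = (85.21 - 85) / (12.03/√41) = 0.112
p-value = 0.9116

Since p-value > α = 0.01, we fail to reject H₀.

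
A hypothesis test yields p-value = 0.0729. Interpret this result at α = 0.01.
Since p = 0.0729 > α = 0.01, fail to reject H₀.
There is insufficient evidence to reject the null hypothesis; the result is not statistically significant at the 0.01 level.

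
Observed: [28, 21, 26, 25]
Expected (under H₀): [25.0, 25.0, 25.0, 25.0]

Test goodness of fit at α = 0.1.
Chi-square goodness of fit test:
H₀: observed counts match expected distribution
H₁: observed counts differ from expected distribution
df = k - 1 = 3
χ² = Σ(O - E)²/E
   = (28 - 25.0)²/25.0 + (21 - 25.0)²/25.0 + (26 - 25.0)²/25.0 + (25 - 25.0)²/25.0
   = 0.360 + 0.640 + 0.040 + 0.000
   = 1.04
p-value = 0.7916

Since p-value > α = 0.1, we fail to reject H₀.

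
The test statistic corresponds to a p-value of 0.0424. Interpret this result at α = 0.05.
Since p = 0.0424 < α = 0.05, reject H₀.
There is sufficient evidence to reject the null hypothesis; the result is statistically significant at the 0.05 level.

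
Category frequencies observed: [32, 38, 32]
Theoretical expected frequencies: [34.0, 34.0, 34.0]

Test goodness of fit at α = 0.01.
Chi-square goodness of fit test:
H₀: observed counts match expected distribution
H₁: observed counts differ from expected distribution
df = k - 1 = 2
χ² = Σ(O - E)²/E
   = (32 - 34.0)²/34.0 + (38 - 34.0)²/34.0 + (32 - 34.0)²/34.0
   = 0.118 + 0.471 + 0.118
   = 0.71
p-value = 0.7026

Since p-value > α = 0.01, we fail to reject H₀.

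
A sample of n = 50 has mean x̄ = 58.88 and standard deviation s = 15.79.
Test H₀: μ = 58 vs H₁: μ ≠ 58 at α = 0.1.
One-sample t-test:
H₀: μ = 58
H₁: μ ≠ 58
df = n - 1 = 49
t = (x̄ - μ₀) / (s/√n) = (58.88 - 58) / (15.79/√50) = 0.394
p-value = 0.6952

Since p-value > α = 0.1, we fail to reject H₀.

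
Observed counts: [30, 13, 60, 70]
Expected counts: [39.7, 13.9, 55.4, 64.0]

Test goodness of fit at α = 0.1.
Chi-square goodness of fit test:
H₀: observed counts match expected distribution
H₁: observed counts differ from expected distribution
df = k - 1 = 3
χ² = Σ(O - E)²/E
   = (30 - 39.7)²/39.7 + (13 - 13.9)²/13.9 + (60 - 55.4)²/55.4 + (70 - 64.0)²/64.0
   = 2.370 + 0.058 + 0.382 + 0.562
   = 3.37
p-value = 0.3376

Since p-value > α = 0.1, we fail to reject H₀.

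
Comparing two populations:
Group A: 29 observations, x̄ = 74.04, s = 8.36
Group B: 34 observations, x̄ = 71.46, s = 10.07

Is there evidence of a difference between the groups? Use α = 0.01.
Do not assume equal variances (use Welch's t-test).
Welch's two-sample t-test:
H₀: μ₁ = μ₂
H₁: μ₁ ≠ μ₂
s₁²/n₁ = 8.36²/29 = 2.4100,  s₂²/n₂ = 10.07²/34 = 2.9825
SE = √(s₁²/n₁ + s₂²/n₂) = √(2.4100 + 2.9825) = 2.3222
df (Welch-Satterthwaite) = (s₁²/n₁ + s₂²/n₂)² / [(s₁²/n₁)²/(n₁-1) + (s₂²/n₂)²/(n₂-1)] ≈ 60.96
t = (x̄₁ - x̄₂) / SE = (74.04 - 71.46) / 2.3222 = 2.58 / 2.3222 = 1.111
p-value = 0.2709

Since p-value > α = 0.01, we fail to reject H₀.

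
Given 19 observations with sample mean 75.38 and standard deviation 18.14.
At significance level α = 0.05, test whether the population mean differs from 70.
One-sample t-test:
H₀: μ = 70
H₁: μ ≠ 70
df = n - 1 = 18
t = (x̄ - μ₀) / (s/√n) = (75.38 - 70) / (18.14/√19) = 1.293
p-value = 0.2124

Since p-value > α = 0.05, we fail to reject H₀.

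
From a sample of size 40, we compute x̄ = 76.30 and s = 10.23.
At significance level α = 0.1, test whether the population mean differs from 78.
One-sample t-test:
H₀: μ = 78
H₁: μ ≠ 78
df = n - 1 = 39
t = (x̄ - μ₀) / (s/√n) = (76.30 - 78) / (10.23/√40) = -1.051
p-value = 0.2997

Since p-value > α = 0.1, we fail to reject H₀.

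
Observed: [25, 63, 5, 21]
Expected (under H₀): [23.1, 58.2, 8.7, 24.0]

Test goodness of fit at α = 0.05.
Chi-square goodness of fit test:
H₀: observed counts match expected distribution
H₁: observed counts differ from expected distribution
df = k - 1 = 3
χ² = Σ(O - E)²/E
   = (25 - 23.1)²/23.1 + (63 - 58.2)²/58.2 + (5 - 8.7)²/8.7 + (21 - 24.0)²/24.0
   = 0.156 + 0.396 + 1.574 + 0.375
   = 2.50
p-value = 0.4752

Since p-value > α = 0.05, we fail to reject H₀.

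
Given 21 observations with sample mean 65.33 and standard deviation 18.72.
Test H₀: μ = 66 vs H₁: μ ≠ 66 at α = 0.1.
One-sample t-test:
H₀: μ = 66
H₁: μ ≠ 66
df = n - 1 = 20
t = (x̄ - μ₀) / (s/√n) = (65.33 - 66) / (18.72/√21) = -0.164
p-value = 0.8714

Since p-value > α = 0.1, we fail to reject H₀.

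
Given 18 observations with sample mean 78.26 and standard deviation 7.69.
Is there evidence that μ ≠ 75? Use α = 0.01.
One-sample t-test:
H₀: μ = 75
H₁: μ ≠ 75
df = n - 1 = 17
t = (x̄ - μ₀) / (s/√n) = (78.26 - 75) / (7.69/√18) = 1.799
p-value = 0.0899

Since p-value > α = 0.01, we fail to reject H₀.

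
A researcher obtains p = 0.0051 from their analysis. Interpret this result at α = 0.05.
Since p = 0.0051 < α = 0.05, reject H₀.
There is sufficient evidence to reject the null hypothesis; the result is statistically significant at the 0.05 level.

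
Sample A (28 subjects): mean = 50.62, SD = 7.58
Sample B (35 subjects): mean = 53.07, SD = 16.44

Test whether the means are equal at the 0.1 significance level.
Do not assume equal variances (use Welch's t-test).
Welch's two-sample t-test:
H₀: μ₁ = μ₂
H₁: μ₁ ≠ μ₂
s₁²/n₁ = 7.58²/28 = 2.0520,  s₂²/n₂ = 16.44²/35 = 7.7221
SE = √(s₁²/n₁ + s₂²/n₂) = √(2.0520 + 7.7221) = 3.1264
df (Welch-Satterthwaite) = (s₁²/n₁ + s₂²/n₂)² / [(s₁²/n₁)²/(n₁-1) + (s₂²/n₂)²/(n₂-1)] ≈ 50.02
t = (x̄₁ - x̄₂) / SE = (50.62 - 53.07) / 3.1264 = -2.45 / 3.1264 = -0.784
p-value = 0.4369

Since p-value > α = 0.1, we fail to reject H₀.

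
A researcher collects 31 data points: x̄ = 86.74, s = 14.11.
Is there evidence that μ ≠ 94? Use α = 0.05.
One-sample t-test:
H₀: μ = 94
H₁: μ ≠ 94
df = n - 1 = 30
t = (x̄ - μ₀) / (s/√n) = (86.74 - 94) / (14.11/√31) = -2.865
p-value = 0.0076

Since p-value < α = 0.05, we reject H₀.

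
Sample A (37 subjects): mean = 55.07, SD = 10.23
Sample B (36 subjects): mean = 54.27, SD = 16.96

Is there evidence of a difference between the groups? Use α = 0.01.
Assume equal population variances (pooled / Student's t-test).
Student's two-sample t-test (equal variances):
H₀: μ₁ = μ₂
H₁: μ₁ ≠ μ₂
df = n₁ + n₂ - 2 = 71
Pooled variance s_p² = [(n₁-1)s₁² + (n₂-1)s₂²] / (n₁ + n₂ - 2) = [(36)(10.23²) + (35)(16.96²)] / 71 = 194.8586
SE = √(s_p²(1/n₁ + 1/n₂)) = √(194.8586 × (1/37 + 1/36)) = 3.2679
t = (x̄₁ - x̄₂) / SE = (55.07 - 54.27) / 3.2679 = 0.80 / 3.2679 = 0.245
p-value = 0.8073

Since p-value > α = 0.01, we fail to reject H₀.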